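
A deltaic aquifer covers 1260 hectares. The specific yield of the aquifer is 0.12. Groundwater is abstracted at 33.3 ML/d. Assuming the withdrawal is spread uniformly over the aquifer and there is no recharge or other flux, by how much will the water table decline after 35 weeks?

Δh ≈ 5.4 m

A = 1260 hectares = 1.26 × 10^7 m²
Q = 33.3 ML/d = 33300 m³/d
t = 35 weeks = 245 d
ΔV = Q × t = 33300 m³/d × 245 d = 8.159 × 10^6 m³
Δh = ΔV / (Sy × A) = 8.159 × 10^6 / (0.12 × 1.26 × 10^7) = 5.396 m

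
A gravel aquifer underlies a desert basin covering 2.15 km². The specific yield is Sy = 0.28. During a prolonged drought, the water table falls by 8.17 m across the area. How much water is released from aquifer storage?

ΔV ≈ 4.92 × 10^6 m³

A = 2.15 km² = 2.15 × 10^6 m²
ΔV = Sy × A × Δh = 0.28 × 2.15 × 10^6 m² × 8.17 m = 4.918 × 10^6 m³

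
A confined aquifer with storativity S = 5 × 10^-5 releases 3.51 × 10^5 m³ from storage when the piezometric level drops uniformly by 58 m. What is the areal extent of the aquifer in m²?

A = ΔV / (S × Δh) = 3.51 × 10^5 / (5 × 10^-5 × 58) = 1.21 × 10^8 m²

A ≈ 1.21 × 10^8 m²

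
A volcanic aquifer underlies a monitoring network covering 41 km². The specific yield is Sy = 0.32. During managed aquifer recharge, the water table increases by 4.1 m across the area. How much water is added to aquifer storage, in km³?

ΔV ≈ 0.0538 km³

A = 41 km² = 4.1 × 10^7 m²
ΔV = Sy × A × Δh = 0.32 × 4.1 × 10^7 m² × 4.1 m = 5.379 × 10^7 m³
ΔV = 5.379 × 10^7 m³ = 0.05379 km³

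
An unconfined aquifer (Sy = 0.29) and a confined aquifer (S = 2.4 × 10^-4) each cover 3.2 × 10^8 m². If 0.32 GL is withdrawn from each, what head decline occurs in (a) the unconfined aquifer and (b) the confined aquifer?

Δh_u ≈ 0.00345 m; Δh_c ≈ 4.17 m

ΔV = 0.32 GL = 3.2 × 10^5 m³
Unconfined: Δh_u = ΔV/(Sy·A) = 3.2 × 10^5/(0.29 × 3.2 × 10^8) = 0.003448 m
Confined: Δh_c = ΔV/(S·A) = 3.2 × 10^5/(2.4 × 10^-4 × 3.2 × 10^8) = 4.167 m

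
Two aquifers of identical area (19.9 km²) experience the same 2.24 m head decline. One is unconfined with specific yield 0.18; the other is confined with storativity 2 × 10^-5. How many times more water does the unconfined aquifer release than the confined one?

A = 19.9 km² = 1.99 × 10^7 m²
Unconfined: ΔV_u = Sy × A × Δh = 0.18 × 1.99 × 10^7 × 2.24 = 8.024 × 10^6 m³
Confined: ΔV_c = S × A × Δh = 2 × 10^-5 × 1.99 × 10^7 × 2.24 = 891.5 m³
Ratio = ΔV_u / ΔV_c = Sy / S = 0.18 / 2 × 10^-5 = 9000

ΔV_u / ΔV_c ≈ 9000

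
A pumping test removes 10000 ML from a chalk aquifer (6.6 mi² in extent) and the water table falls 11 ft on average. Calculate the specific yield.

A = 6.6 mi² = 1.709 × 10^7 m²
Δh = 11 ft = 3.353 m
ΔV = 10000 ML = 1 × 10^7 m³
Sy = ΔV / (A × Δh) = 1 × 10^7 m³ / (1.709 × 10^7 m² × 3.353 m) = 0.1745

Sy ≈ 0.17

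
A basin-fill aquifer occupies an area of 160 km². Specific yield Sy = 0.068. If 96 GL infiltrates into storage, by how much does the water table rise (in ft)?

Δh ≈ 28.9 ft

A = 160 km² = 1.6 × 10^8 m²
ΔV = 96 GL = 9.6 × 10^7 m³
Δh = ΔV / (Sy × A) = 9.6 × 10^7 m³ / (0.068 × 1.6 × 10^8 m²) = 8.824 m
Δh = 8.824 m = 28.95 ft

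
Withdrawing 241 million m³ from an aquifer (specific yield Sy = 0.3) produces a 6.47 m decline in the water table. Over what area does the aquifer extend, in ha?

ΔV = 241 million m³ = 2.41 × 10^8 m³
A = ΔV / (Sy × Δh) = 2.41 × 10^8 / (0.3 × 6.47) = 1.242 × 10^8 m²
A = 1.242 × 10^8 m² = 12420 ha

A ≈ 12400 ha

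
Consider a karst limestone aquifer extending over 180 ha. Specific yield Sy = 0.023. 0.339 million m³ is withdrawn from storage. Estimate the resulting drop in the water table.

A = 180 ha = 1.8 × 10^6 m²
ΔV = 0.339 million m³ = 3.39 × 10^5 m³
Δh = ΔV / (Sy × A) = 3.39 × 10^5 m³ / (0.023 × 1.8 × 10^6 m²) = 8.188 m

Δh ≈ 8.19 m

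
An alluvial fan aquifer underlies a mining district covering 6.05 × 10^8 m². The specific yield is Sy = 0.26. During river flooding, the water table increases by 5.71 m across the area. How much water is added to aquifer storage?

ΔV = Sy × A × Δh = 0.26 × 6.05 × 10^8 m² × 5.71 m = 8.982 × 10^8 m³

ΔV ≈ 8.98 × 10^8 m³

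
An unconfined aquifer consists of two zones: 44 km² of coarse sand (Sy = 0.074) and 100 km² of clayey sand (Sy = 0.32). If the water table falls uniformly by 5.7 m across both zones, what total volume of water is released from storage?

A₁ = 44 km² = 4.4 × 10^7 m²; A₂ = 100 km² = 1 × 10^8 m²
ΔV₁ = 0.074 × 4.4 × 10^7 × 5.7 = 1.856 × 10^7 m³
ΔV₂ = 0.32 × 1 × 10^8 × 5.7 = 1.824 × 10^8 m³
ΔV = ΔV₁ + ΔV₂ = 2.01 × 10^8 m³

ΔV ≈ 2.01 × 10^8 m³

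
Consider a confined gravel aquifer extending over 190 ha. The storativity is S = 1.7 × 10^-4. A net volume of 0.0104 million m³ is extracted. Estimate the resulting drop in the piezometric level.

A = 190 ha = 1.9 × 10^6 m²
ΔV = 0.0104 million m³ = 10400 m³
Δh = ΔV / (S × A) = 10400 m³ / (1.7 × 10^-4 × 1.9 × 10^6 m²) = 32.2 m

Δh ≈ 32.2 m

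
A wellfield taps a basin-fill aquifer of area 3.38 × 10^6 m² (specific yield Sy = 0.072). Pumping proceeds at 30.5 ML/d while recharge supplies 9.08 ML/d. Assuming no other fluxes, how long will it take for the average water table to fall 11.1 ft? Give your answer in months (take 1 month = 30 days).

Δh = 11.1 ft = 3.383 m
ΔV = Sy × A × Δh = 0.072 × 3.38 × 10^6 × 3.383 = 8.234 × 10^5 m³
Net withdrawal = 30.5 − 9.08 = 21.42 ML/d = 21420 m³/d
t = ΔV / Q = 8.234 × 10^5 m³ / 21420 m³/d = 38.44 d
t = 38.44 d ≈ 1.281 months

t ≈ 1.28 months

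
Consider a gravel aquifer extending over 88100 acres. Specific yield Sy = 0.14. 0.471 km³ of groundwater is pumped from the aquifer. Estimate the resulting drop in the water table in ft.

Δh ≈ 31 ft

A = 88100 acres = 3.565 × 10^8 m²
ΔV = 0.471 km³ = 4.71 × 10^8 m³
Δh = ΔV / (Sy × A) = 4.71 × 10^8 m³ / (0.14 × 3.565 × 10^8 m²) = 9.436 m
Δh = 9.436 m = 30.96 ft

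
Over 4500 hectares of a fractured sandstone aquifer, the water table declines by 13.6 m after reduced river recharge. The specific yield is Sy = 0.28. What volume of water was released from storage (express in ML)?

A = 4500 hectares = 4.5 × 10^7 m²
ΔV = Sy × A × Δh = 0.28 × 4.5 × 10^7 m² × 13.6 m = 1.714 × 10^8 m³
ΔV = 1.714 × 10^8 m³ = 1.714 × 10^5 ML

ΔV ≈ 1.71 × 10^5 ML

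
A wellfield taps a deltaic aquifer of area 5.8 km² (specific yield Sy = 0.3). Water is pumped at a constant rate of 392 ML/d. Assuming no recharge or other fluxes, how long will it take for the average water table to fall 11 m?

A = 5.8 km² = 5.8 × 10^6 m²
ΔV = Sy × A × Δh = 0.3 × 5.8 × 10^6 × 11 = 1.914 × 10^7 m³
Q = 392 ML/d = 3.92 × 10^5 m³/d
t = ΔV / Q = 1.914 × 10^7 m³ / 3.92 × 10^5 m³/d = 48.83 d

t ≈ 48.8 days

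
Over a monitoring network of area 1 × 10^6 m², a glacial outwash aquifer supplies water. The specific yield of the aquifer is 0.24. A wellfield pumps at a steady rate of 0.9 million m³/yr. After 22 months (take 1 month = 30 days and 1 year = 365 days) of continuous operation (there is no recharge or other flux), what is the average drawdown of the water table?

Δh ≈ 6.78 m

Q = 0.9 million m³/yr = 2466 m³/d
t = 22 months = 660 d
ΔV = Q × t = 2466 m³/d × 660 d = 1.627 × 10^6 m³
Δh = ΔV / (Sy × A) = 1.627 × 10^6 / (0.24 × 1 × 10^6) = 6.781 m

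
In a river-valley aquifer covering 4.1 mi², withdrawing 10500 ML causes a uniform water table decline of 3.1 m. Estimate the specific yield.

Sy ≈ 0.32

A = 4.1 mi² = 1.062 × 10^7 m²
ΔV = 10500 ML = 1.05 × 10^7 m³
Sy = ΔV / (A × Δh) = 1.05 × 10^7 m³ / (1.062 × 10^7 m² × 3.1 m) = 0.319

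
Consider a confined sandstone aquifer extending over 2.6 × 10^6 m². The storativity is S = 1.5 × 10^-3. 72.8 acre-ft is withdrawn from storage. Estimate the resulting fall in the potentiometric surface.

Δh ≈ 23 m

ΔV = 72.8 acre-ft = 89800 m³
Δh = ΔV / (S × A) = 89800 m³ / (0.0015 × 2.6 × 10^6 m²) = 23.02 m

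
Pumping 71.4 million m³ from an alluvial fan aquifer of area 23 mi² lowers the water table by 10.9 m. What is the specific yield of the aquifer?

Sy ≈ 0.11

A = 23 mi² = 5.957 × 10^7 m²
ΔV = 71.4 million m³ = 7.14 × 10^7 m³
Sy = ΔV / (A × Δh) = 7.14 × 10^7 m³ / (5.957 × 10^7 m² × 10.9 m) = 0.11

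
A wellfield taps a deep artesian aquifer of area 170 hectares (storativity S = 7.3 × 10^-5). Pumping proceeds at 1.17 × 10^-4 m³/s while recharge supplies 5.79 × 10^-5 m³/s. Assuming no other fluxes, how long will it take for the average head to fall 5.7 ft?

A = 170 hectares = 1.7 × 10^6 m²
Δh = 5.7 ft = 1.737 m
ΔV = S × A × Δh = 7.3 × 10^-5 × 1.7 × 10^6 × 1.737 = 215.6 m³
Net withdrawal = 1.17 × 10^-4 − 5.79 × 10^-5 = 5.91 × 10^-5 m³/s = 5.106 m³/d
t = ΔV / Q = 215.6 m³ / 5.106 m³/d = 42.22 d

t ≈ 42.2 days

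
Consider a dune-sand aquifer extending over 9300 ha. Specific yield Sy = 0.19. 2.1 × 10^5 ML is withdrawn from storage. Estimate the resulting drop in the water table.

A = 9300 ha = 9.3 × 10^7 m²
ΔV = 2.1 × 10^5 ML = 2.1 × 10^8 m³
Δh = ΔV / (Sy × A) = 2.1 × 10^8 m³ / (0.19 × 9.3 × 10^7 m²) = 11.88 m

Δh ≈ 11.9 m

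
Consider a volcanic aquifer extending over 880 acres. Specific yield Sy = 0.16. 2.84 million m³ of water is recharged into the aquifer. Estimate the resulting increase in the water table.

A = 880 acres = 3.561 × 10^6 m²
ΔV = 2.84 million m³ = 2.84 × 10^6 m³
Δh = ΔV / (Sy × A) = 2.84 × 10^6 m³ / (0.16 × 3.561 × 10^6 m²) = 4.984 m

Δh ≈ 4.98 m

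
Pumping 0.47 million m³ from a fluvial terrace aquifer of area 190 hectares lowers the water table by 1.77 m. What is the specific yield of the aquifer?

A = 190 hectares = 1.9 × 10^6 m²
ΔV = 0.47 million m³ = 4.7 × 10^5 m³
Sy = ΔV / (A × Δh) = 4.7 × 10^5 m³ / (1.9 × 10^6 m² × 1.77 m) = 0.1398

Sy ≈ 0.14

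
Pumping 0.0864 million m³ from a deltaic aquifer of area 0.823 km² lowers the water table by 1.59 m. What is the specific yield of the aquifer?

A = 0.823 km² = 8.23 × 10^5 m²
ΔV = 0.0864 million m³ = 86400 m³
Sy = ΔV / (A × Δh) = 86400 m³ / (8.23 × 10^5 m² × 1.59 m) = 0.06603

Sy ≈ 0.066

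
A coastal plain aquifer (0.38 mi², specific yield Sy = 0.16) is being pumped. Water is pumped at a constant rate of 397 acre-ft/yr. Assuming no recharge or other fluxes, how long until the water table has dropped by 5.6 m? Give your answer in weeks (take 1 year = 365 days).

t ≈ 93.9 weeks

A = 0.38 mi² = 9.842 × 10^5 m²
ΔV = Sy × A × Δh = 0.16 × 9.842 × 10^5 × 5.6 = 8.818 × 10^5 m³
Q = 397 acre-ft/yr = 1342 m³/d
t = ΔV / Q = 8.818 × 10^5 m³ / 1342 m³/d = 657.3 d
t = 657.3 d ≈ 93.9 weeks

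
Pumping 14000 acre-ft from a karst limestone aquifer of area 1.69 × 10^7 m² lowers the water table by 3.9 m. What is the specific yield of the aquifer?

ΔV = 14000 acre-ft = 1.727 × 10^7 m³
Sy = ΔV / (A × Δh) = 1.727 × 10^7 m³ / (1.69 × 10^7 m² × 3.9 m) = 0.262

Sy ≈ 0.26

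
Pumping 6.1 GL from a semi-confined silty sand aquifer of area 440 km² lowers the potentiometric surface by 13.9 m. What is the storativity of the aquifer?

S ≈ 1 × 10^-3

A = 440 km² = 4.4 × 10^8 m²
ΔV = 6.1 GL = 6.1 × 10^6 m³
S = ΔV / (A × Δh) = 6.1 × 10^6 m³ / (4.4 × 10^8 m² × 13.9 m) = 9.974 × 10^-4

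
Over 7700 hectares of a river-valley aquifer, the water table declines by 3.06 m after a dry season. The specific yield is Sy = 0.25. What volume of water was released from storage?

A = 7700 hectares = 7.7 × 10^7 m²
ΔV = Sy × A × Δh = 0.25 × 7.7 × 10^7 m² × 3.06 m = 5.891 × 10^7 m³

ΔV ≈ 5.89 × 10^7 m³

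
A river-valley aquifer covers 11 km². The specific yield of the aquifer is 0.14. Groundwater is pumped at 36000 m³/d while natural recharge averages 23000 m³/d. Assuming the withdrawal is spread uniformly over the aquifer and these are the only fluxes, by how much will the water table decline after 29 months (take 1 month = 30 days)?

Δh ≈ 7.34 m

A = 11 km² = 1.1 × 10^7 m²
Net abstraction = 36000 − 23000 = 13000 m³/d
t = 29 months = 870 d
ΔV = Q × t = 13000 m³/d × 870 d = 1.131 × 10^7 m³
Δh = ΔV / (Sy × A) = 1.131 × 10^7 / (0.14 × 1.1 × 10^7) = 7.344 m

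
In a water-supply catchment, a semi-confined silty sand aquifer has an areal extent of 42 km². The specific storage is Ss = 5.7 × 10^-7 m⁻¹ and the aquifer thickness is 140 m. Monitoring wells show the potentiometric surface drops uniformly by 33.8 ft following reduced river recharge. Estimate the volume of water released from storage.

ΔV ≈ 34500 m³

S = Ss × b = 5.7 × 10^-7 m⁻¹ × 140 m = 7.98 × 10^-5
A = 42 km² = 4.2 × 10^7 m²
Δh = 33.8 ft = 10.3 m
ΔV = S × A × Δh = 7.98 × 10^-5 × 4.2 × 10^7 m² × 10.3 m = 34530 m³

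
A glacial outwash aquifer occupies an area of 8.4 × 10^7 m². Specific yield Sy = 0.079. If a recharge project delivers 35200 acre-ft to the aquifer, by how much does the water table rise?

Δh ≈ 6.54 m

ΔV = 35200 acre-ft = 4.342 × 10^7 m³
Δh = ΔV / (Sy × A) = 4.342 × 10^7 m³ / (0.079 × 8.4 × 10^7 m²) = 6.543 m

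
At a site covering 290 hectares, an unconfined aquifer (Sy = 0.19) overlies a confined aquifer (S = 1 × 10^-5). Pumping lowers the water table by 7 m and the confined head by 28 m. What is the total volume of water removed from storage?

ΔV ≈ 3.86 × 10^6 m³

A = 290 hectares = 2.9 × 10^6 m²
Unconfined: ΔV_u = Sy × A × Δh_u = 0.19 × 2.9 × 10^6 × 7 = 3.857 × 10^6 m³
Confined: ΔV_c = S × A × Δh_c = 1 × 10^-5 × 2.9 × 10^6 × 28 = 812 m³
Total ΔV = 3.857 × 10^6 + 812 = 3.858 × 10^6 m³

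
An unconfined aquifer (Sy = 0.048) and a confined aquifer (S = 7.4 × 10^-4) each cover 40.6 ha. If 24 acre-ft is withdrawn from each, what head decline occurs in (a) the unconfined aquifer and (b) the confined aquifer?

Δh_u ≈ 1.52 m; Δh_c ≈ 98.5 m

A = 40.6 ha = 4.06 × 10^5 m²
ΔV = 24 acre-ft = 29600 m³
Unconfined: Δh_u = ΔV/(Sy·A) = 29600/(0.048 × 4.06 × 10^5) = 1.519 m
Confined: Δh_c = ΔV/(S·A) = 29600/(7.4 × 10^-4 × 4.06 × 10^5) = 98.53 m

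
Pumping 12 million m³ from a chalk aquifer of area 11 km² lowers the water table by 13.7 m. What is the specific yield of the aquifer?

Sy ≈ 0.08

A = 11 km² = 1.1 × 10^7 m²
ΔV = 12 million m³ = 1.2 × 10^7 m³
Sy = ΔV / (A × Δh) = 1.2 × 10^7 m³ / (1.1 × 10^7 m² × 13.7 m) = 0.07963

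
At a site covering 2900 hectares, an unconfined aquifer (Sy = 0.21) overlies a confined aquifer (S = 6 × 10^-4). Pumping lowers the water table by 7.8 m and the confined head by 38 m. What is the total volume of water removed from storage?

ΔV ≈ 4.82 × 10^7 m³

A = 2900 hectares = 2.9 × 10^7 m²
Unconfined: ΔV_u = Sy × A × Δh_u = 0.21 × 2.9 × 10^7 × 7.8 = 4.75 × 10^7 m³
Confined: ΔV_c = S × A × Δh_c = 6 × 10^-4 × 2.9 × 10^7 × 38 = 6.612 × 10^5 m³
Total ΔV = 4.75 × 10^7 + 6.612 × 10^5 = 4.816 × 10^7 m³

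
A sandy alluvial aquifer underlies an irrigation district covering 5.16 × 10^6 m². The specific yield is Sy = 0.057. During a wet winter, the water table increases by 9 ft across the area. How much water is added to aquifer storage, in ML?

ΔV ≈ 807 ML

Δh = 9 ft = 2.743 m
ΔV = Sy × A × Δh = 0.057 × 5.16 × 10^6 m² × 2.743 m = 8.068 × 10^5 m³
ΔV = 8.068 × 10^5 m³ = 806.8 ML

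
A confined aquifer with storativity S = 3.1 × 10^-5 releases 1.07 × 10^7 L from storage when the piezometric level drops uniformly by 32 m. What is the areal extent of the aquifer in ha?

A ≈ 1080 ha

ΔV = 1.07 × 10^7 L = 10700 m³
A = ΔV / (S × Δh) = 10700 / (3.1 × 10^-5 × 32) = 1.079 × 10^7 m²
A = 1.079 × 10^7 m² = 1079 ha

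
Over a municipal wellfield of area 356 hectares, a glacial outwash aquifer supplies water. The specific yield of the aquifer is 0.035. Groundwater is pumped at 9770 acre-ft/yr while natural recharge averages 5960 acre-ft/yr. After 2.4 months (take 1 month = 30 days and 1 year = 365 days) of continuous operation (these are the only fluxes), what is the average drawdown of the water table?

A = 356 hectares = 3.56 × 10^6 m²
Net abstraction = 9770 − 5960 = 3810 acre-ft/yr
Q_net = 3810 acre-ft/yr = 12880 m³/d
t = 2.4 months = 72 d
ΔV = Q × t = 12880 m³/d × 72 d = 9.27 × 10^5 m³
Δh = ΔV / (Sy × A) = 9.27 × 10^5 / (0.035 × 3.56 × 10^6) = 7.44 m

Δh ≈ 7.44 m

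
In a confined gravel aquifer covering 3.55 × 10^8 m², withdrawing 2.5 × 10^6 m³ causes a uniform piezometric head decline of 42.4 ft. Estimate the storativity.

Δh = 42.4 ft = 12.92 m
S = ΔV / (A × Δh) = 2.5 × 10^6 m³ / (3.55 × 10^8 m² × 12.92 m) = 5.449 × 10^-4

S ≈ 5.4 × 10^-4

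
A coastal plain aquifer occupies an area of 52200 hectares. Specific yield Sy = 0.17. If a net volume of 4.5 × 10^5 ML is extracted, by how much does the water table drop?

Δh ≈ 5.07 m

A = 52200 hectares = 5.22 × 10^8 m²
ΔV = 4.5 × 10^5 ML = 4.5 × 10^8 m³
Δh = ΔV / (Sy × A) = 4.5 × 10^8 m³ / (0.17 × 5.22 × 10^8 m²) = 5.071 m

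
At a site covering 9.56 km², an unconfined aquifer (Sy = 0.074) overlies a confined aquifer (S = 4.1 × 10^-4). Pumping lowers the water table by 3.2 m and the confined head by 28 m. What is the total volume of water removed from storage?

ΔV ≈ 2.37 × 10^6 m³

A = 9.56 km² = 9.56 × 10^6 m²
Unconfined: ΔV_u = Sy × A × Δh_u = 0.074 × 9.56 × 10^6 × 3.2 = 2.264 × 10^6 m³
Confined: ΔV_c = S × A × Δh_c = 4.1 × 10^-4 × 9.56 × 10^6 × 28 = 1.097 × 10^5 m³
Total ΔV = 2.264 × 10^6 + 1.097 × 10^5 = 2.374 × 10^6 m³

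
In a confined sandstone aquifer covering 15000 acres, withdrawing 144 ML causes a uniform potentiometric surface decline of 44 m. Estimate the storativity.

S ≈ 5.4 × 10^-5

A = 15000 acres = 6.07 × 10^7 m²
ΔV = 144 ML = 1.44 × 10^5 m³
S = ΔV / (A × Δh) = 1.44 × 10^5 m³ / (6.07 × 10^7 m² × 44 m) = 5.391 × 10^-5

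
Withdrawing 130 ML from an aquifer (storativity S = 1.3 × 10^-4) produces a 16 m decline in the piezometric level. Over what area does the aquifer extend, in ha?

ΔV = 130 ML = 1.3 × 10^5 m³
A = ΔV / (S × Δh) = 1.3 × 10^5 / (1.3 × 10^-4 × 16) = 6.25 × 10^7 m²
A = 6.25 × 10^7 m² = 6250 ha

A ≈ 6250 ha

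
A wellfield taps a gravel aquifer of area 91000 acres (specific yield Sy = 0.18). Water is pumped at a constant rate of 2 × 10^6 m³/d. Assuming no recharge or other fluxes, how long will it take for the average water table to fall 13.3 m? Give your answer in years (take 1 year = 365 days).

A = 91000 acres = 3.683 × 10^8 m²
ΔV = Sy × A × Δh = 0.18 × 3.683 × 10^8 × 13.3 = 8.816 × 10^8 m³
t = ΔV / Q = 8.816 × 10^8 m³ / 2 × 10^6 m³/d = 440.8 d
t = 440.8 d ≈ 1.208 years

t ≈ 1.21 years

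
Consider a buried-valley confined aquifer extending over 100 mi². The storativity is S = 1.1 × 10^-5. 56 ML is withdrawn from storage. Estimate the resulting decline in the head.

Δh ≈ 19.7 m

A = 100 mi² = 2.59 × 10^8 m²
ΔV = 56 ML = 56000 m³
Δh = ΔV / (S × A) = 56000 m³ / (1.1 × 10^-5 × 2.59 × 10^8 m²) = 19.66 m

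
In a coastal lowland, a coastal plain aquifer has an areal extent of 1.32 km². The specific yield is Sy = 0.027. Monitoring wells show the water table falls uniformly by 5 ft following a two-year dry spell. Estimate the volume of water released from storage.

A = 1.32 km² = 1.32 × 10^6 m²
Δh = 5 ft = 1.524 m
ΔV = Sy × A × Δh = 0.027 × 1.32 × 10^6 m² × 1.524 m = 54320 m³

ΔV ≈ 54300 m³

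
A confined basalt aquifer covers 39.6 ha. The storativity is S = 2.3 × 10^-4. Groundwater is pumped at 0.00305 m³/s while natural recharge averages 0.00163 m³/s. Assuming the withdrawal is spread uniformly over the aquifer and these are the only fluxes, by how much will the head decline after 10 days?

Δh ≈ 13.5 m

A = 39.6 ha = 3.96 × 10^5 m²
Net abstraction = 0.00305 − 0.00163 = 0.00142 m³/s
Q_net = 0.00142 m³/s = 122.7 m³/d
ΔV = Q × t = 122.7 m³/d × 10 d = 1227 m³
Δh = ΔV / (S × A) = 1227 / (2.3 × 10^-4 × 3.96 × 10^5) = 13.47 m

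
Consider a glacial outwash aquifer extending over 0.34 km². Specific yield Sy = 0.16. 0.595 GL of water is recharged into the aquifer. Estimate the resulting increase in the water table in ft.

A = 0.34 km² = 3.4 × 10^5 m²
ΔV = 0.595 GL = 5.95 × 10^5 m³
Δh = ΔV / (Sy × A) = 5.95 × 10^5 m³ / (0.16 × 3.4 × 10^5 m²) = 10.94 m
Δh = 10.94 m = 35.88 ft

Δh ≈ 35.9 ft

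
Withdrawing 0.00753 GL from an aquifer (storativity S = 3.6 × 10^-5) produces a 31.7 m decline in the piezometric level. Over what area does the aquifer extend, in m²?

A ≈ 6.6 × 10^6 m²

ΔV = 0.00753 GL = 7530 m³
A = ΔV / (S × Δh) = 7530 / (3.6 × 10^-5 × 31.7) = 6.598 × 10^6 m²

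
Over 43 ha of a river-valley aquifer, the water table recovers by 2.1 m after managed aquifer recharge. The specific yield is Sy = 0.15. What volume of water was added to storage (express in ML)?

ΔV ≈ 135 ML

A = 43 ha = 4.3 × 10^5 m²
ΔV = Sy × A × Δh = 0.15 × 4.3 × 10^5 m² × 2.1 m = 1.355 × 10^5 m³
ΔV = 1.355 × 10^5 m³ = 135.4 ML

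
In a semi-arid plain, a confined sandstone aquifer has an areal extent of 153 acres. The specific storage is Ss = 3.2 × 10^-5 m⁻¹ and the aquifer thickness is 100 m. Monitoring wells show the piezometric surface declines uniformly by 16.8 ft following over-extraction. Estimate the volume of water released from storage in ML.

ΔV ≈ 10.1 ML

S = Ss × b = 3.2 × 10^-5 m⁻¹ × 100 m = 3.2 × 10^-3
A = 153 acres = 6.192 × 10^5 m²
Δh = 16.8 ft = 5.121 m
ΔV = S × A × Δh = 0.0032 × 6.192 × 10^5 m² × 5.121 m = 10150 m³
ΔV = 10150 m³ = 10.15 ML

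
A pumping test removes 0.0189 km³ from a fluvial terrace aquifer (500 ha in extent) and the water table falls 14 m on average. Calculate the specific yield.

Sy ≈ 0.27

A = 500 ha = 5 × 10^6 m²
ΔV = 0.0189 km³ = 1.89 × 10^7 m³
Sy = ΔV / (A × Δh) = 1.89 × 10^7 m³ / (5 × 10^6 m² × 14 m) = 0.27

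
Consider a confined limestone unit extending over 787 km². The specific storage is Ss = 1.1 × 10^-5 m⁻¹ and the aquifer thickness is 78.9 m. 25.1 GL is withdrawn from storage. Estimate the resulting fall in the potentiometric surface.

S = Ss × b = 1.1 × 10^-5 m⁻¹ × 78.9 m = 8.679 × 10^-4
A = 787 km² = 7.87 × 10^8 m²
ΔV = 25.1 GL = 2.51 × 10^7 m³
Δh = ΔV / (S × A) = 2.51 × 10^7 m³ / (8.679 × 10^-4 × 7.87 × 10^8 m²) = 36.75 m

Δh ≈ 36.7 m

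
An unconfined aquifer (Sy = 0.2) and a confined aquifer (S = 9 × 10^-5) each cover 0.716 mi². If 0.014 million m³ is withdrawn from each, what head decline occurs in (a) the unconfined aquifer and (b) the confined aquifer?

A = 0.716 mi² = 1.854 × 10^6 m²
ΔV = 0.014 million m³ = 14000 m³
Unconfined: Δh_u = ΔV/(Sy·A) = 14000/(0.2 × 1.854 × 10^6) = 0.03775 m
Confined: Δh_c = ΔV/(S·A) = 14000/(9 × 10^-5 × 1.854 × 10^6) = 83.88 m

Δh_u ≈ 0.0377 m; Δh_c ≈ 83.9 m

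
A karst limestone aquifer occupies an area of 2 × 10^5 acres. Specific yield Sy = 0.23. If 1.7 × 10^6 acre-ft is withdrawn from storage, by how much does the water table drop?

Δh ≈ 11.3 m

A = 2 × 10^5 acres = 8.094 × 10^8 m²
ΔV = 1.7 × 10^6 acre-ft = 2.097 × 10^9 m³
Δh = ΔV / (Sy × A) = 2.097 × 10^9 m³ / (0.23 × 8.094 × 10^8 m²) = 11.26 m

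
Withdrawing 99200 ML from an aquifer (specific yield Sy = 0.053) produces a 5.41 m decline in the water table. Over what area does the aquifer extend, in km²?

ΔV = 99200 ML = 9.92 × 10^7 m³
A = ΔV / (Sy × Δh) = 9.92 × 10^7 / (0.053 × 5.41) = 3.46 × 10^8 m²
A = 3.46 × 10^8 m² = 346 km²

A ≈ 346 km²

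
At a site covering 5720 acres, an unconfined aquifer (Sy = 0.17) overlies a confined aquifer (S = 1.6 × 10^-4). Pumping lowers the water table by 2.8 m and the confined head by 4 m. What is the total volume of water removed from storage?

A = 5720 acres = 2.315 × 10^7 m²
Unconfined: ΔV_u = Sy × A × Δh_u = 0.17 × 2.315 × 10^7 × 2.8 = 1.102 × 10^7 m³
Confined: ΔV_c = S × A × Δh_c = 1.6 × 10^-4 × 2.315 × 10^7 × 4 = 14810 m³
Total ΔV = 1.102 × 10^7 + 14810 = 1.103 × 10^7 m³

ΔV ≈ 1.1 × 10^7 m³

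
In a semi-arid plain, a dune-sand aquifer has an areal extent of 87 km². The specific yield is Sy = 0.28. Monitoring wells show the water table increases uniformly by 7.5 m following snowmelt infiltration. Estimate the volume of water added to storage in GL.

ΔV ≈ 183 GL

A = 87 km² = 8.7 × 10^7 m²
ΔV = Sy × A × Δh = 0.28 × 8.7 × 10^7 m² × 7.5 m = 1.827 × 10^8 m³
ΔV = 1.827 × 10^8 m³ = 182.7 GL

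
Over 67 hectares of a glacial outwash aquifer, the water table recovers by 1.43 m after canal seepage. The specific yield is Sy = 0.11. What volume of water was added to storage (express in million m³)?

A = 67 hectares = 6.7 × 10^5 m²
ΔV = Sy × A × Δh = 0.11 × 6.7 × 10^5 m² × 1.43 m = 1.054 × 10^5 m³
ΔV = 1.054 × 10^5 m³ = 0.1054 million m³

ΔV ≈ 0.105 million m³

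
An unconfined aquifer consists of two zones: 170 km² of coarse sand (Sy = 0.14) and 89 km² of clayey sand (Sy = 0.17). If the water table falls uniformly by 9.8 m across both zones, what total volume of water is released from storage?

ΔV ≈ 3.82 × 10^8 m³

A₁ = 170 km² = 1.7 × 10^8 m²; A₂ = 89 km² = 8.9 × 10^7 m²
ΔV₁ = 0.14 × 1.7 × 10^8 × 9.8 = 2.332 × 10^8 m³
ΔV₂ = 0.17 × 8.9 × 10^7 × 9.8 = 1.483 × 10^8 m³
ΔV = ΔV₁ + ΔV₂ = 3.815 × 10^8 m³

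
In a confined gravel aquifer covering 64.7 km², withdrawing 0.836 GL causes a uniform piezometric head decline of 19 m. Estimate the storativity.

A = 64.7 km² = 6.47 × 10^7 m²
ΔV = 0.836 GL = 8.36 × 10^5 m³
S = ΔV / (A × Δh) = 8.36 × 10^5 m³ / (6.47 × 10^7 m² × 19 m) = 6.801 × 10^-4

S ≈ 6.8 × 10^-4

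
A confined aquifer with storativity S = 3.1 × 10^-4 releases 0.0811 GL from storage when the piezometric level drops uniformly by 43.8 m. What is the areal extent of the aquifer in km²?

A ≈ 5.97 km²

ΔV = 0.0811 GL = 81100 m³
A = ΔV / (S × Δh) = 81100 / (3.1 × 10^-4 × 43.8) = 5.973 × 10^6 m²
A = 5.973 × 10^6 m² = 5.973 km²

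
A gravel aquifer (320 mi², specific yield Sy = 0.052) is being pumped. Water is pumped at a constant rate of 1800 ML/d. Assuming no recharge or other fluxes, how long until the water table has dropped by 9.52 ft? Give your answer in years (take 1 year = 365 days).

t ≈ 0.19 years

A = 320 mi² = 8.288 × 10^8 m²
Δh = 9.52 ft = 2.902 m
ΔV = Sy × A × Δh = 0.052 × 8.288 × 10^8 × 2.902 = 1.251 × 10^8 m³
Q = 1800 ML/d = 1.8 × 10^6 m³/d
t = ΔV / Q = 1.251 × 10^8 m³ / 1.8 × 10^6 m³/d = 69.48 d
t = 69.48 d ≈ 0.1903 years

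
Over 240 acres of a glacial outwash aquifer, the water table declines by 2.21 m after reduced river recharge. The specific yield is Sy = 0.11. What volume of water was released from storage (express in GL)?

ΔV ≈ 0.236 GL

A = 240 acres = 9.712 × 10^5 m²
ΔV = Sy × A × Δh = 0.11 × 9.712 × 10^5 m² × 2.21 m = 2.361 × 10^5 m³
ΔV = 2.361 × 10^5 m³ = 0.2361 GL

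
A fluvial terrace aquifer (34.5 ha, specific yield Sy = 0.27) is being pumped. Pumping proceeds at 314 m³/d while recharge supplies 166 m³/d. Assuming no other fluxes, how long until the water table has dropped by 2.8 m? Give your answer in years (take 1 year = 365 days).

A = 34.5 ha = 3.45 × 10^5 m²
ΔV = Sy × A × Δh = 0.27 × 3.45 × 10^5 × 2.8 = 2.608 × 10^5 m³
Net withdrawal = 314 − 166 = 148 m³/d
t = ΔV / Q = 2.608 × 10^5 m³ / 148 m³/d = 1762 d
t = 1762 d ≈ 4.828 years

t ≈ 4.83 years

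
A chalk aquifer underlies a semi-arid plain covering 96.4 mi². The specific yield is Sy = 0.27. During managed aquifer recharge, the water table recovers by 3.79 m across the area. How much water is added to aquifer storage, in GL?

ΔV ≈ 255 GL

A = 96.4 mi² = 2.497 × 10^8 m²
ΔV = Sy × A × Δh = 0.27 × 2.497 × 10^8 m² × 3.79 m = 2.555 × 10^8 m³
ΔV = 2.555 × 10^8 m³ = 255.5 GL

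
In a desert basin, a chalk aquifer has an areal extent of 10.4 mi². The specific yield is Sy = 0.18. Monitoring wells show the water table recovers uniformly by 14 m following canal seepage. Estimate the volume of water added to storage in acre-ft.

ΔV ≈ 55000 acre-ft

A = 10.4 mi² = 2.694 × 10^7 m²
ΔV = Sy × A × Δh = 0.18 × 2.694 × 10^7 m² × 14 m = 6.788 × 10^7 m³
ΔV = 6.788 × 10^7 m³ = 55030 acre-ft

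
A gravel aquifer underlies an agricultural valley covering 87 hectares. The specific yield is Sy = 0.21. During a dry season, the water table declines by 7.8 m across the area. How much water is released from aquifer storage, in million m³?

A = 87 hectares = 8.7 × 10^5 m²
ΔV = Sy × A × Δh = 0.21 × 8.7 × 10^5 m² × 7.8 m = 1.425 × 10^6 m³
ΔV = 1.425 × 10^6 m³ = 1.425 million m³

ΔV ≈ 1.43 million m³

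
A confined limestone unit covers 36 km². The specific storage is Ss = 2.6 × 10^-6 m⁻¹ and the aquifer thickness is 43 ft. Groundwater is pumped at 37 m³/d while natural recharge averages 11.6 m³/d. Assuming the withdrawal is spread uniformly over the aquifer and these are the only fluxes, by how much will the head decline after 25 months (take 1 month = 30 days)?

b = 43 ft = 13.11 m
S = Ss × b = 2.6 × 10^-6 m⁻¹ × 13.11 m = 3.408 × 10^-5
A = 36 km² = 3.6 × 10^7 m²
Net abstraction = 37 − 11.6 = 25.4 m³/d
t = 25 months = 750 d
ΔV = Q × t = 25.4 m³/d × 750 d = 19050 m³
Δh = ΔV / (S × A) = 19050 / (3.408 × 10^-5 × 3.6 × 10^7) = 15.53 m

Δh ≈ 15.5 m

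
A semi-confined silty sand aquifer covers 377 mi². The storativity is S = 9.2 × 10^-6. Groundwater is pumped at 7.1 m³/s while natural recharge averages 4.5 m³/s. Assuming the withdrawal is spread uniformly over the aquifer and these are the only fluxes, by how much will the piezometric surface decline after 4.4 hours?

A = 377 mi² = 9.764 × 10^8 m²
Net abstraction = 7.1 − 4.5 = 2.6 m³/s
Q_net = 2.6 m³/s = 2.246 × 10^5 m³/d
t = 4.4 hours = 0.1833 d
ΔV = Q × t = 2.246 × 10^5 m³/d × 0.1833 d = 41180 m³
Δh = ΔV / (S × A) = 41180 / (9.2 × 10^-6 × 9.764 × 10^8) = 4.585 m

Δh ≈ 4.58 m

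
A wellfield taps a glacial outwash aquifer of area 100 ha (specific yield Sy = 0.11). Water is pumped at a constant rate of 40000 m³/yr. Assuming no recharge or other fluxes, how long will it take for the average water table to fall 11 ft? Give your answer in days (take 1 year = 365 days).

t ≈ 3370 days

A = 100 ha = 1 × 10^6 m²
Δh = 11 ft = 3.353 m
ΔV = Sy × A × Δh = 0.11 × 1 × 10^6 × 3.353 = 3.688 × 10^5 m³
Q = 40000 m³/yr = 109.6 m³/d
t = ΔV / Q = 3.688 × 10^5 m³ / 109.6 m³/d = 3365 d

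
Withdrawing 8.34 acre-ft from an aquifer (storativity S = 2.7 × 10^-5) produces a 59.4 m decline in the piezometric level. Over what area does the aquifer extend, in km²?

ΔV = 8.34 acre-ft = 10290 m³
A = ΔV / (S × Δh) = 10290 / (2.7 × 10^-5 × 59.4) = 6.414 × 10^6 m²
A = 6.414 × 10^6 m² = 6.414 km²

A ≈ 6.41 km²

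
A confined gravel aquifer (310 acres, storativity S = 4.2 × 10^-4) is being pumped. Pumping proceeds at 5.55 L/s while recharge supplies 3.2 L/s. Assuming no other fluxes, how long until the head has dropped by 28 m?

t ≈ 72.7 days

A = 310 acres = 1.255 × 10^6 m²
ΔV = S × A × Δh = 4.2 × 10^-4 × 1.255 × 10^6 × 28 = 14750 m³
Net withdrawal = 5.55 − 3.2 = 2.35 L/s = 203 m³/d
t = ΔV / Q = 14750 m³ / 203 m³/d = 72.66 d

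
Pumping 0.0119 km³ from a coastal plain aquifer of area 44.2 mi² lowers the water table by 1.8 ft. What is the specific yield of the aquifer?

Sy ≈ 0.19

A = 44.2 mi² = 1.145 × 10^8 m²
Δh = 1.8 ft = 0.5486 m
ΔV = 0.0119 km³ = 1.19 × 10^7 m³
Sy = ΔV / (A × Δh) = 1.19 × 10^7 m³ / (1.145 × 10^8 m² × 0.5486 m) = 0.1895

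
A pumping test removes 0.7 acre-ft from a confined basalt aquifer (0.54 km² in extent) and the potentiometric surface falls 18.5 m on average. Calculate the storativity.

S ≈ 8.6 × 10^-5

A = 0.54 km² = 5.4 × 10^5 m²
ΔV = 0.7 acre-ft = 863.4 m³
S = ΔV / (A × Δh) = 863.4 m³ / (5.4 × 10^5 m² × 18.5 m) = 8.643 × 10^-5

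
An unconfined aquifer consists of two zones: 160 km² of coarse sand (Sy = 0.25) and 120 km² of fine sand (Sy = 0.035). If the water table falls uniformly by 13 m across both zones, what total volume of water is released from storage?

ΔV ≈ 5.75 × 10^8 m³

A₁ = 160 km² = 1.6 × 10^8 m²; A₂ = 120 km² = 1.2 × 10^8 m²
ΔV₁ = 0.25 × 1.6 × 10^8 × 13 = 5.2 × 10^8 m³
ΔV₂ = 0.035 × 1.2 × 10^8 × 13 = 5.46 × 10^7 m³
ΔV = ΔV₁ + ΔV₂ = 5.746 × 10^8 m³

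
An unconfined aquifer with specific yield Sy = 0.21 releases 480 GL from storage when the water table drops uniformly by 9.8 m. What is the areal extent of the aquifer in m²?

A ≈ 2.33 × 10^8 m²

ΔV = 480 GL = 4.8 × 10^8 m³
A = ΔV / (Sy × Δh) = 4.8 × 10^8 / (0.21 × 9.8) = 2.332 × 10^8 m²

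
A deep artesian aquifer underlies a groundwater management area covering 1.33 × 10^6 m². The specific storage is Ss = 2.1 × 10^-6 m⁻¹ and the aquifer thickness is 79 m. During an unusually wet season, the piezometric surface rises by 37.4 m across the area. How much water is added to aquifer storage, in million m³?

S = Ss × b = 2.1 × 10^-6 m⁻¹ × 79 m = 1.659 × 10^-4
ΔV = S × A × Δh = 1.659 × 10^-4 × 1.33 × 10^6 m² × 37.4 m = 8252 m³
ΔV = 8252 m³ = 0.008252 million m³

ΔV ≈ 0.00825 million m³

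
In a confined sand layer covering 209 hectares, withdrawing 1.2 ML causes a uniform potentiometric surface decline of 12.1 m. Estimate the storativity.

S ≈ 4.7 × 10^-5

A = 209 hectares = 2.09 × 10^6 m²
ΔV = 1.2 ML = 1200 m³
S = ΔV / (A × Δh) = 1200 m³ / (2.09 × 10^6 m² × 12.1 m) = 4.745 × 10^-5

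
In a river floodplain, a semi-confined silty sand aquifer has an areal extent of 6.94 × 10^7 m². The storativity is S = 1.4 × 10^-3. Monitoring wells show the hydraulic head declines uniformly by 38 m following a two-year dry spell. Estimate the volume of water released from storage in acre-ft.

ΔV = S × A × Δh = 0.0014 × 6.94 × 10^7 m² × 38 m = 3.692 × 10^6 m³
ΔV = 3.692 × 10^6 m³ = 2993 acre-ft

ΔV ≈ 2990 acre-ft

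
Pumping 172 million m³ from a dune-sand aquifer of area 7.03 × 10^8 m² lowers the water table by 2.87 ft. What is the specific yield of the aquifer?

Δh = 2.87 ft = 0.8748 m
ΔV = 172 million m³ = 1.72 × 10^8 m³
Sy = ΔV / (A × Δh) = 1.72 × 10^8 m³ / (7.03 × 10^8 m² × 0.8748 m) = 0.2797

Sy ≈ 0.28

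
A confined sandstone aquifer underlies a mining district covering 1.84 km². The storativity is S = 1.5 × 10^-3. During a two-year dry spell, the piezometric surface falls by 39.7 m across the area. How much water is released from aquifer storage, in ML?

A = 1.84 km² = 1.84 × 10^6 m²
ΔV = S × A × Δh = 0.0015 × 1.84 × 10^6 m² × 39.7 m = 1.096 × 10^5 m³
ΔV = 1.096 × 10^5 m³ = 109.6 ML

ΔV ≈ 110 ML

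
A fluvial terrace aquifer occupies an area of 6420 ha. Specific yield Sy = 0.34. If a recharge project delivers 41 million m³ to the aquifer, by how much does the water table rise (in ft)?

A = 6420 ha = 6.42 × 10^7 m²
ΔV = 41 million m³ = 4.1 × 10^7 m³
Δh = ΔV / (Sy × A) = 4.1 × 10^7 m³ / (0.34 × 6.42 × 10^7 m²) = 1.878 m
Δh = 1.878 m = 6.162 ft

Δh ≈ 6.16 ft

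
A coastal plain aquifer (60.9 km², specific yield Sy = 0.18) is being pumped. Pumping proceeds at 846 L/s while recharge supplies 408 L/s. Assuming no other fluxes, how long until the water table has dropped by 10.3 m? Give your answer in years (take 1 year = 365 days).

t ≈ 8.17 years

A = 60.9 km² = 6.09 × 10^7 m²
ΔV = Sy × A × Δh = 0.18 × 6.09 × 10^7 × 10.3 = 1.129 × 10^8 m³
Net withdrawal = 846 − 408 = 438 L/s = 37840 m³/d
t = ΔV / Q = 1.129 × 10^8 m³ / 37840 m³/d = 2984 d
t = 2984 d ≈ 8.174 years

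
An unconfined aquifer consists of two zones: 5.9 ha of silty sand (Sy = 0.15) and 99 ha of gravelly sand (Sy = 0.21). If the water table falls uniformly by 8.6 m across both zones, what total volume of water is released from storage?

A₁ = 5.9 ha = 59000 m²; A₂ = 99 ha = 9.9 × 10^5 m²
ΔV₁ = 0.15 × 59000 × 8.6 = 76110 m³
ΔV₂ = 0.21 × 9.9 × 10^5 × 8.6 = 1.788 × 10^6 m³
ΔV = ΔV₁ + ΔV₂ = 1.864 × 10^6 m³

ΔV ≈ 1.86 × 10^6 m³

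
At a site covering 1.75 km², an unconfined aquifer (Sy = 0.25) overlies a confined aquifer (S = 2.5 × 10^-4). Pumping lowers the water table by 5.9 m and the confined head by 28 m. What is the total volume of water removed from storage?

ΔV ≈ 2.59 × 10^6 m³

A = 1.75 km² = 1.75 × 10^6 m²
Unconfined: ΔV_u = Sy × A × Δh_u = 0.25 × 1.75 × 10^6 × 5.9 = 2.581 × 10^6 m³
Confined: ΔV_c = S × A × Δh_c = 2.5 × 10^-4 × 1.75 × 10^6 × 28 = 12250 m³
Total ΔV = 2.581 × 10^6 + 12250 = 2.594 × 10^6 m³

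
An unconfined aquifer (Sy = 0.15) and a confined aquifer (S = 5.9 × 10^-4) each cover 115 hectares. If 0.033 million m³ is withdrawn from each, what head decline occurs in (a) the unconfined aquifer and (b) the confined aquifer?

Δh_u ≈ 0.191 m; Δh_c ≈ 48.6 m

A = 115 hectares = 1.15 × 10^6 m²
ΔV = 0.033 million m³ = 33000 m³
Unconfined: Δh_u = ΔV/(Sy·A) = 33000/(0.15 × 1.15 × 10^6) = 0.1913 m
Confined: Δh_c = ΔV/(S·A) = 33000/(5.9 × 10^-4 × 1.15 × 10^6) = 48.64 m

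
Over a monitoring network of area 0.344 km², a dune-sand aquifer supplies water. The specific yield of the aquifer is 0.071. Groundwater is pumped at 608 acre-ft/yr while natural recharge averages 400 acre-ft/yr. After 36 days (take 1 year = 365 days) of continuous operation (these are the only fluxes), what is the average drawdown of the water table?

A = 0.344 km² = 3.44 × 10^5 m²
Net abstraction = 608 − 400 = 208 acre-ft/yr
Q_net = 208 acre-ft/yr = 702.9 m³/d
ΔV = Q × t = 702.9 m³/d × 36 d = 25300 m³
Δh = ΔV / (Sy × A) = 25300 / (0.071 × 3.44 × 10^5) = 1.036 m

Δh ≈ 1.04 m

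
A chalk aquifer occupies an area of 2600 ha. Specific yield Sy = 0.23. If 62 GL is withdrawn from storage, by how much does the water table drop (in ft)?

A = 2600 ha = 2.6 × 10^7 m²
ΔV = 62 GL = 6.2 × 10^7 m³
Δh = ΔV / (Sy × A) = 6.2 × 10^7 m³ / (0.23 × 2.6 × 10^7 m²) = 10.37 m
Δh = 10.37 m = 34.02 ft

Δh ≈ 34 ft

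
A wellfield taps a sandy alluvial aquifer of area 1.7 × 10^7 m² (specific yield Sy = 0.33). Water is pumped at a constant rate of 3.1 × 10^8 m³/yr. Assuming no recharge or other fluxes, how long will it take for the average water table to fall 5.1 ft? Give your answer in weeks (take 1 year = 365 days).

t ≈ 1.47 weeks

Δh = 5.1 ft = 1.554 m
ΔV = Sy × A × Δh = 0.33 × 1.7 × 10^7 × 1.554 = 8.721 × 10^6 m³
Q = 3.1 × 10^8 m³/yr = 8.493 × 10^5 m³/d
t = ΔV / Q = 8.721 × 10^6 m³ / 8.493 × 10^5 m³/d = 10.27 d
t = 10.27 d ≈ 1.467 weeks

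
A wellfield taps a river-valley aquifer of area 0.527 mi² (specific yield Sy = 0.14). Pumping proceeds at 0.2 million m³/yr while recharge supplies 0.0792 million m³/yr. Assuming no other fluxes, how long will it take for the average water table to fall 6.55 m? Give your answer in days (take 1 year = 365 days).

t ≈ 3780 days

A = 0.527 mi² = 1.365 × 10^6 m²
ΔV = Sy × A × Δh = 0.14 × 1.365 × 10^6 × 6.55 = 1.252 × 10^6 m³
Net withdrawal = 0.2 − 0.0792 = 0.1208 million m³/yr = 331 m³/d
t = ΔV / Q = 1.252 × 10^6 m³ / 331 m³/d = 3782 d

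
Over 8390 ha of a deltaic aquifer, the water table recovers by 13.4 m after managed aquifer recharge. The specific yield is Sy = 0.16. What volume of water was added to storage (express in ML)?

ΔV ≈ 1.8 × 10^5 ML

A = 8390 ha = 8.39 × 10^7 m²
ΔV = Sy × A × Δh = 0.16 × 8.39 × 10^7 m² × 13.4 m = 1.799 × 10^8 m³
ΔV = 1.799 × 10^8 m³ = 1.799 × 10^5 ML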